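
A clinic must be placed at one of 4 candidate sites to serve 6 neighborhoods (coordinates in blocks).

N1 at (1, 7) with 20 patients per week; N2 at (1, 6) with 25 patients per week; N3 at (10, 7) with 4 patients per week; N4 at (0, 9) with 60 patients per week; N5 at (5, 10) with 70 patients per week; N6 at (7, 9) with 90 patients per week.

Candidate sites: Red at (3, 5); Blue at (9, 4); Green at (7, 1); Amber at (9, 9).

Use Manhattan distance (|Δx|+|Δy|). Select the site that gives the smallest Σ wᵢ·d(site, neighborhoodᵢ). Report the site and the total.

Amber, total 1557 blocks

Total weighted distance at each candidate:
  Red (3, 5): total = 1821
  Blue (9, 4): total = 2656
  Green (7, 1): total = 2941
  Amber (9, 9): total = 1557
Minimum is at Amber with total 1557 blocks.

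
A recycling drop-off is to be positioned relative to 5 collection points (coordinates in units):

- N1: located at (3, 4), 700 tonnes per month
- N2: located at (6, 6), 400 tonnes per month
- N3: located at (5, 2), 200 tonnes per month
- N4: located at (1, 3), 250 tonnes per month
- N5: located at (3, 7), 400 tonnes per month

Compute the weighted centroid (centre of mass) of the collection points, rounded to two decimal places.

(3.56, 4.69)

The minimiser of Σwᵢ‖p−pᵢ‖² is the weighted centroid p* = (Σwᵢpᵢ)/(Σwᵢ).
Σwᵢ = 1950.
Σwᵢxᵢ = 700·3 + 400·6 + 200·5 + 250·1 + 400·3 = 6950.
Σwᵢyᵢ = 700·4 + 400·6 + 200·2 + 250·3 + 400·7 = 9150.
x* = 6950/1950 = 3.56, y* = 9150/1950 = 4.69.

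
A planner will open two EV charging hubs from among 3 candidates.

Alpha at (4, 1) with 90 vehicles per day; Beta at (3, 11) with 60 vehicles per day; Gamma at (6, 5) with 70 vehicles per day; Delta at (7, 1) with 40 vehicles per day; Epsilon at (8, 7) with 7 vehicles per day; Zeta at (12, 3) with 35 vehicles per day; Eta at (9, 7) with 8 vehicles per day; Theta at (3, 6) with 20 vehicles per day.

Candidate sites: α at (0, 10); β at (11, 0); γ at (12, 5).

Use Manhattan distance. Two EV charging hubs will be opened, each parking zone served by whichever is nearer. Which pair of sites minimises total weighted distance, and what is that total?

Evaluate every pair (each demand assigned to the nearer of the two):
  {α, β}: total = 2282
  {α, γ}: total = 2392
  {β, γ}: total = 2592
Best pair: {α, β} with total 2282.

{α, β}, total 2282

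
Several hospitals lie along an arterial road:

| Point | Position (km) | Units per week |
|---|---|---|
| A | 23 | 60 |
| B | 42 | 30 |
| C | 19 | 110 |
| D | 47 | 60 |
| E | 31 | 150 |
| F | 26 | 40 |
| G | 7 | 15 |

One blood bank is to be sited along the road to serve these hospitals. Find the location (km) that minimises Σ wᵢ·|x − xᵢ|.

x = 31

For a sum of weighted absolute distances on a line, the optimum is the weighted median (not the mean). Total weight W = 465; half-weight = 232.5.
Sort by position and accumulate weight:
  km 7 (G, w=15) → cum 15
  km 19 (C, w=110) → cum 125
  km 23 (A, w=60) → cum 185
  km 26 (F, w=40) → cum 225
  km 31 (E, w=150) → cum 375  ≥ 232.5 → median here
  km 42 (B, w=30) → cum 405
  km 47 (D, w=60) → cum 465
Optimal location: km 31.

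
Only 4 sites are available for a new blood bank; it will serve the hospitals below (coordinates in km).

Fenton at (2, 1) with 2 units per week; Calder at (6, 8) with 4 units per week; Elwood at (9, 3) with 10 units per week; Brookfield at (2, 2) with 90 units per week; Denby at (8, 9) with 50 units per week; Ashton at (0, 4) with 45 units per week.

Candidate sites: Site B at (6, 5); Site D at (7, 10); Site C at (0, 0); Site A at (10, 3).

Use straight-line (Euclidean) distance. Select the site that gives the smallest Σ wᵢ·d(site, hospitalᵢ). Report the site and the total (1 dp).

Site B, total 1006.7 km

Total weighted distance at each candidate:
  Site B (6, 5): total = 1006.7
  Site D (7, 10): total = 1437.0
  Site C (0, 0): total = 1176.0
  Site A (10, 3): total = 1546.2
Minimum is at Site B with total 1006.7 km.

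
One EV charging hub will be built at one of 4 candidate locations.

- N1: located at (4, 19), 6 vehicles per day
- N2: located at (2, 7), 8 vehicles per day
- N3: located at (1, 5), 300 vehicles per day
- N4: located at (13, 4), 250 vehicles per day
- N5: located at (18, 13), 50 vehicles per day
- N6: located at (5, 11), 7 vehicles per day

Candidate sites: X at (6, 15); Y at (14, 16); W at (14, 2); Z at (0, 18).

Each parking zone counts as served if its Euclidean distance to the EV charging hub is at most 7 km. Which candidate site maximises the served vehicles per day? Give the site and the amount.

Coverage radius r = 7 km; a point is covered iff (Δx)²+(Δy)² ≤ 7² = 49.
  X (6, 15): covers {N1, N6} → 13
  Y (14, 16): covers {N5} → 50
  W (14, 2): covers {N4} → 250
  Z (0, 18): covers {N1} → 6
Maximum coverage at W: 250 vehicles per day.

W, covering 250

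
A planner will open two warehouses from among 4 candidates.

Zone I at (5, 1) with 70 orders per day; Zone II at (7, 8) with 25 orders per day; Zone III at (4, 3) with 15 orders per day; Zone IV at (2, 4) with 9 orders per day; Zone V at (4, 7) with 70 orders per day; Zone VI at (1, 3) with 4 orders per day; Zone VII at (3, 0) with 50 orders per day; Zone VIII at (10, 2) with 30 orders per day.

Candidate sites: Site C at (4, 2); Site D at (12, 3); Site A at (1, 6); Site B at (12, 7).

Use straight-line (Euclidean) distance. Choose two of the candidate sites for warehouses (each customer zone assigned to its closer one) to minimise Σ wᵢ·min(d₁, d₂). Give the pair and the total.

Evaluate every pair (each demand assigned to the nearer of the two):
  {Site C, Site A}: total = 817.4
  {Site C, Site D}: total = 848.7
  {Site C, Site B}: total = 902.9
  {Site D, Site A}: total = 1306.8
  {Site A, Site B}: total = 1370.6
  {Site D, Site B}: total = 1993.0
Best pair: {Site C, Site A} with total 817.4.

{Site C, Site A}, total 817.4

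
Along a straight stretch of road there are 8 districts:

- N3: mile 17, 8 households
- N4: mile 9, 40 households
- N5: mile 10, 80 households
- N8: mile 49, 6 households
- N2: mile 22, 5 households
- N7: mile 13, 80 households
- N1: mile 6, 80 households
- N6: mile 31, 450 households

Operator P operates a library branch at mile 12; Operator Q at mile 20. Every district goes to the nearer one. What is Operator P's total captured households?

280

The indifferent point is the midpoint (12+20)/2 = 16; districts left of it (closer to Operator P at 12) go to Operator P, those right go to Operator Q.
  N1 at 6 (w=80) → Operator P
  N4 at 9 (w=40) → Operator P
  N5 at 10 (w=80) → Operator P
  N7 at 13 (w=80) → Operator P
  N3 at 17 (w=8) → Operator Q
  N2 at 22 (w=5) → Operator Q
  N6 at 31 (w=450) → Operator Q
  N8 at 49 (w=6) → Operator Q
Operator P captures 280; Operator Q captures 469.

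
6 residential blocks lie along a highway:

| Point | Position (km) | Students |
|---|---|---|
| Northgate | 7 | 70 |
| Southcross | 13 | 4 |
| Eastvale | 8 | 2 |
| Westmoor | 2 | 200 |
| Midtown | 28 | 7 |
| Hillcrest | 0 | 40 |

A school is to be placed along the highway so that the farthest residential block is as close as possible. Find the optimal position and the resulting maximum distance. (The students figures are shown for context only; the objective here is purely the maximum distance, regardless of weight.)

The 1-center on a line is the midpoint of the two extreme points: leftmost at 0, rightmost at 28.
Optimal location = (0 + 28)/2 = 14; maximum distance = (28 − 0)/2 = 14.

location 14, max distance 14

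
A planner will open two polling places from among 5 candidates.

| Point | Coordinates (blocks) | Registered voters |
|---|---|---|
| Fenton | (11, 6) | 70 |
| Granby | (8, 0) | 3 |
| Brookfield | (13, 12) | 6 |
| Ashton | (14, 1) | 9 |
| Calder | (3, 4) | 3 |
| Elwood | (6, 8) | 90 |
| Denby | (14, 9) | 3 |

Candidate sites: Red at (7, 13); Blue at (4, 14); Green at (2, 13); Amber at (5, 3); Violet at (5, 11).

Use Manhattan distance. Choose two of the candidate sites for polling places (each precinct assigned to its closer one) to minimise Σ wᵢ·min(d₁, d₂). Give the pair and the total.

Evaluate every pair (each demand assigned to the nearer of the two):
  {Amber, Violet}: total = 1203
  {Red, Amber}: total = 1371
  {Blue, Amber}: total = 1407
  {Green, Amber}: total = 1413
  {Red, Violet}: total = 1445
  {Blue, Violet}: total = 1457
  {Green, Violet}: total = 1457
  {Red, Green}: total = 1628
  {Red, Blue}: total = 1631
  {Blue, Green}: total = 2172
Best pair: {Amber, Violet} with total 1203.

{Amber, Violet}, total 1203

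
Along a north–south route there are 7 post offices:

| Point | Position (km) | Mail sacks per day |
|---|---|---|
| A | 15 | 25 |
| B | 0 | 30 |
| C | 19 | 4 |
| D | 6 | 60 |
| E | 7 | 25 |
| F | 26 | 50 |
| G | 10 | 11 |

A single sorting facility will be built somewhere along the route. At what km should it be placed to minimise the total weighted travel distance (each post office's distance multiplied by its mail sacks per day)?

For a sum of weighted absolute distances on a line, the optimum is the weighted median (not the mean). Total weight W = 205; half-weight = 102.5.
Sort by position and accumulate weight:
  km 0 (B, w=30) → cum 30
  km 6 (D, w=60) → cum 90
  km 7 (E, w=25) → cum 115  ≥ 102.5 → median here
  km 10 (G, w=11) → cum 126
  km 15 (A, w=25) → cum 151
  km 19 (C, w=4) → cum 155
  km 26 (F, w=50) → cum 205
Optimal location: km 7.

x = 7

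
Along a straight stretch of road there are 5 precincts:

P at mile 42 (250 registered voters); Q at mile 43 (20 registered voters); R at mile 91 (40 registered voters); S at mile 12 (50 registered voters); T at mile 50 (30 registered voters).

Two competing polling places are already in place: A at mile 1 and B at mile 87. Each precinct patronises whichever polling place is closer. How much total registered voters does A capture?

The indifferent point is the midpoint (1+87)/2 = 44; precincts left of it (closer to A at 1) go to A, those right go to B.
  S at 12 (w=50) → A
  P at 42 (w=250) → A
  Q at 43 (w=20) → A
  T at 50 (w=30) → B
  R at 91 (w=40) → B
A captures 320; B captures 70.

320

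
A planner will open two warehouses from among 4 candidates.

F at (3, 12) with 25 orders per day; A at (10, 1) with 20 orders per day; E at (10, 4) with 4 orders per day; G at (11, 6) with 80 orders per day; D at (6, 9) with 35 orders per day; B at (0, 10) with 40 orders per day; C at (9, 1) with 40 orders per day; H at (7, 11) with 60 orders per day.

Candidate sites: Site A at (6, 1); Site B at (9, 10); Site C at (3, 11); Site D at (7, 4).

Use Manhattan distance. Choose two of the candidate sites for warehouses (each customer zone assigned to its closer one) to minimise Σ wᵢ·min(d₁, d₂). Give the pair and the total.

{Site C, Site D}, total 1412

Evaluate every pair (each demand assigned to the nearer of the two):
  {Site C, Site D}: total = 1412
  {Site B, Site C}: total = 1573
  {Site A, Site B}: total = 1588
  {Site A, Site C}: total = 1628
  {Site B, Site D}: total = 1692
  {Site A, Site D}: total = 2142
Best pair: {Site C, Site D} with total 1412.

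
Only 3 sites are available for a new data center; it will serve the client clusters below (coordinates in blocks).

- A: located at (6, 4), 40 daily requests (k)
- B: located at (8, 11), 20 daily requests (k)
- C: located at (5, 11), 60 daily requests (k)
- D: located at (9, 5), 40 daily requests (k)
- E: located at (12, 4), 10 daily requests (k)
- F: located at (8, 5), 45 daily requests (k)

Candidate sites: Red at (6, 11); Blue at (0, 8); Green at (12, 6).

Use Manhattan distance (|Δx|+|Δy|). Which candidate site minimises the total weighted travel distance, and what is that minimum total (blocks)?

Total weighted distance at each candidate:
  Red (6, 11): total = 1230
  Blue (0, 8): total = 2235
  Green (12, 6): total = 1625
Minimum is at Red with total 1230 blocks.

Red, total 1230 blocks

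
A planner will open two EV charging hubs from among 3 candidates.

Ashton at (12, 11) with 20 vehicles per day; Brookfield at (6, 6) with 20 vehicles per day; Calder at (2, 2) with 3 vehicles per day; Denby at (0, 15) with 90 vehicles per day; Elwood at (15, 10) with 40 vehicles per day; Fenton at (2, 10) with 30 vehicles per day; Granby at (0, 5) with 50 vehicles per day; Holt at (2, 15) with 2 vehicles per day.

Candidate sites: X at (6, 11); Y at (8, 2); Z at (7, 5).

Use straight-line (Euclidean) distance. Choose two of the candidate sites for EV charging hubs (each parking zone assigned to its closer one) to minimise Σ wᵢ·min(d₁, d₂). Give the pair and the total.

Evaluate every pair (each demand assigned to the nearer of the two):
  {X, Z}: total = 1662.0
  {X, Y}: total = 1797.9
  {Y, Z}: total = 2262.4
Best pair: {X, Z} with total 1662.0.

{X, Z}, total 1662.0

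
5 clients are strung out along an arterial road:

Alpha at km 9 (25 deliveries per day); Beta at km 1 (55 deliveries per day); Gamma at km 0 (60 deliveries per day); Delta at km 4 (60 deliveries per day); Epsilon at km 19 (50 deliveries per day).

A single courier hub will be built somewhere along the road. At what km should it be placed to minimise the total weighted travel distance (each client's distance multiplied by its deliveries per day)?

x = 4

For a sum of weighted absolute distances on a line, the optimum is the weighted median (not the mean). Total weight W = 250; half-weight = 125.
Sort by position and accumulate weight:
  km 0 (Gamma, w=60) → cum 60
  km 1 (Beta, w=55) → cum 115
  km 4 (Delta, w=60) → cum 175  ≥ 125 → median here
  km 9 (Alpha, w=25) → cum 200
  km 19 (Epsilon, w=50) → cum 250
Optimal location: km 4.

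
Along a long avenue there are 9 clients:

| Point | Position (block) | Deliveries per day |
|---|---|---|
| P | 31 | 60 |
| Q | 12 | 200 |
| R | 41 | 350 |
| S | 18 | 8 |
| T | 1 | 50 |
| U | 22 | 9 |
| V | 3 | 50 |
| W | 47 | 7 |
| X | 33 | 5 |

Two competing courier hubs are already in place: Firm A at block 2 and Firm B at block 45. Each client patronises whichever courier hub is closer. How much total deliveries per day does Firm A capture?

317

The indifferent point is the midpoint (2+45)/2 = 23.5; clients left of it (closer to Firm A at 2) go to Firm A, those right go to Firm B.
  T at 1 (w=50) → Firm A
  V at 3 (w=50) → Firm A
  Q at 12 (w=200) → Firm A
  S at 18 (w=8) → Firm A
  U at 22 (w=9) → Firm A
  P at 31 (w=60) → Firm B
  X at 33 (w=5) → Firm B
  R at 41 (w=350) → Firm B
  W at 47 (w=7) → Firm B
Firm A captures 317; Firm B captures 422.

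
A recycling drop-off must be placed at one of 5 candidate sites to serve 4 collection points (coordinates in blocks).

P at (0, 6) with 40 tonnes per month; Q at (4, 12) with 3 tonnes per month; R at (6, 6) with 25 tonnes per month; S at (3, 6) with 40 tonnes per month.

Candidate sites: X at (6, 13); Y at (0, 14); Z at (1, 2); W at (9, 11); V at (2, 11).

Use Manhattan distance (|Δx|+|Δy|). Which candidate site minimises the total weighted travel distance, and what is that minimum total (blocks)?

Total weighted distance at each candidate:
  X (6, 13): total = 1104
  Y (0, 14): total = 1128
  Z (1, 2): total = 704
  W (9, 11): total = 1218
  V (2, 11): total = 754
Minimum is at Z with total 704 blocks.

Z, total 704 blocks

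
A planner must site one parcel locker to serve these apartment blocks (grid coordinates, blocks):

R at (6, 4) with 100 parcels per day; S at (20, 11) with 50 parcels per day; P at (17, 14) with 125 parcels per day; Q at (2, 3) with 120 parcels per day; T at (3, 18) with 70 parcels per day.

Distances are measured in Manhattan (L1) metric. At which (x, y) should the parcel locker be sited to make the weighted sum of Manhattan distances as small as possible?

Manhattan distance separates: Σwᵢ(|x−xᵢ|+|y−yᵢ|) = Σwᵢ|x−xᵢ| + Σwᵢ|y−yᵢ|, so x and y are optimised independently as 1-D weighted medians.
Total weight W = 465; half = 232.5.
x-coordinate, sorted with cumulative weight:
  x=2 (Q, w=120) cum 120
  x=3 (T, w=70) cum 190
  x=6 (R, w=100) cum 290  ← median
  x=17 (P, w=125) cum 415
  x=20 (S, w=50) cum 465
⇒ x* = 6
y-coordinate, sorted with cumulative weight:
  y=3 (Q, w=120) cum 120
  y=4 (R, w=100) cum 220
  y=11 (S, w=50) cum 270  ← median
  y=14 (P, w=125) cum 395
  y=18 (T, w=70) cum 465
⇒ y* = 11

(6, 11)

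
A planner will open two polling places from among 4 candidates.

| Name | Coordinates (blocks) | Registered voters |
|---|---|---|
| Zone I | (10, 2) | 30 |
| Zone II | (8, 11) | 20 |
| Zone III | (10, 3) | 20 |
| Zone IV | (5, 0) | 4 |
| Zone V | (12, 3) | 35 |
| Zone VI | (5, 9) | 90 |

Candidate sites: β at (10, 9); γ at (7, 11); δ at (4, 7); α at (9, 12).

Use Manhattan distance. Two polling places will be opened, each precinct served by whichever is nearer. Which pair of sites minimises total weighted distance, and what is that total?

{β, δ}, total 992

Evaluate every pair (each demand assigned to the nearer of the two):
  {β, δ}: total = 992
  {β, γ}: total = 1042
  {β, α}: total = 1156
  {γ, δ}: total = 1272
  {δ, α}: total = 1292
  {γ, α}: total = 1382
Best pair: {β, δ} with total 992.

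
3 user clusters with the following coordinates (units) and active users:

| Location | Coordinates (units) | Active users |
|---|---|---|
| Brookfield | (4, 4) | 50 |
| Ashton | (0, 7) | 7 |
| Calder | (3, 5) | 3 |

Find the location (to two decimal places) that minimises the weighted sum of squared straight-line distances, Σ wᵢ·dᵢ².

(3.48, 4.40)

The minimiser of Σwᵢ‖p−pᵢ‖² is the weighted centroid p* = (Σwᵢpᵢ)/(Σwᵢ).
Σwᵢ = 60.
Σwᵢxᵢ = 50·4 + 7·0 + 3·3 = 209.
Σwᵢyᵢ = 50·4 + 7·7 + 3·5 = 264.
x* = 209/60 = 3.48, y* = 264/60 = 4.40.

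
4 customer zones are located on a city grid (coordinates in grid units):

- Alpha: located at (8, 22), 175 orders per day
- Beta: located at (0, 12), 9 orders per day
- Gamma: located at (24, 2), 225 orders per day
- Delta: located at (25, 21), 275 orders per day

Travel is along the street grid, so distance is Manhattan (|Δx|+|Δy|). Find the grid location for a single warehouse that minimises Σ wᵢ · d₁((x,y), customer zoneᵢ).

Manhattan distance separates: Σwᵢ(|x−xᵢ|+|y−yᵢ|) = Σwᵢ|x−xᵢ| + Σwᵢ|y−yᵢ|, so x and y are optimised independently as 1-D weighted medians.
Total weight W = 684; half = 342.
x-coordinate, sorted with cumulative weight:
  x=0 (Beta, w=9) cum 9
  x=8 (Alpha, w=175) cum 184
  x=24 (Gamma, w=225) cum 409  ← median
  x=25 (Delta, w=275) cum 684
⇒ x* = 24
y-coordinate, sorted with cumulative weight:
  y=2 (Gamma, w=225) cum 225
  y=12 (Beta, w=9) cum 234
  y=21 (Delta, w=275) cum 509  ← median
  y=22 (Alpha, w=175) cum 684
⇒ y* = 21

(24, 21)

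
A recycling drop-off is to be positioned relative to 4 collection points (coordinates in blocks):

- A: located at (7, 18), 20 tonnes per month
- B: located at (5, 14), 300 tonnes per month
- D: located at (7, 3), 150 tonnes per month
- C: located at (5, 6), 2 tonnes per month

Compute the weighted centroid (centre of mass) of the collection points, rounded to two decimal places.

The minimiser of Σwᵢ‖p−pᵢ‖² is the weighted centroid p* = (Σwᵢpᵢ)/(Σwᵢ).
Σwᵢ = 472.
Σwᵢxᵢ = 20·7 + 300·5 + 150·7 + 2·5 = 2700.
Σwᵢyᵢ = 20·18 + 300·14 + 150·3 + 2·6 = 5022.
x* = 2700/472 = 5.72, y* = 5022/472 = 10.64.

(5.72, 10.64)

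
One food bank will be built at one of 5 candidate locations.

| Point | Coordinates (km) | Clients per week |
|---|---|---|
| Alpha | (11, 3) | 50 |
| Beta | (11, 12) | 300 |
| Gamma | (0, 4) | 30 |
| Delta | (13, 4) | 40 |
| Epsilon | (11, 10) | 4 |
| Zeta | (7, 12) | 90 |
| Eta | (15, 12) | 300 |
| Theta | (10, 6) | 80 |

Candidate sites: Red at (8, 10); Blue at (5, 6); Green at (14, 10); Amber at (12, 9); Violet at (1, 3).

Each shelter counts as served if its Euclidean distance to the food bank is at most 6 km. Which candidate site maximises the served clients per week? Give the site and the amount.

Amber, covering 814

Coverage radius r = 6 km; a point is covered iff (Δx)²+(Δy)² ≤ 6² = 36.
  Red (8, 10): covers {Beta, Epsilon, Zeta, Theta} → 474
  Blue (5, 6): covers {Gamma, Theta} → 110
  Green (14, 10): covers {Beta, Epsilon, Eta, Theta} → 684
  Amber (12, 9): covers {Beta, Delta, Epsilon, Zeta, Eta, Theta} → 814
  Violet (1, 3): covers {Gamma} → 30
Maximum coverage at Amber: 814 clients per week.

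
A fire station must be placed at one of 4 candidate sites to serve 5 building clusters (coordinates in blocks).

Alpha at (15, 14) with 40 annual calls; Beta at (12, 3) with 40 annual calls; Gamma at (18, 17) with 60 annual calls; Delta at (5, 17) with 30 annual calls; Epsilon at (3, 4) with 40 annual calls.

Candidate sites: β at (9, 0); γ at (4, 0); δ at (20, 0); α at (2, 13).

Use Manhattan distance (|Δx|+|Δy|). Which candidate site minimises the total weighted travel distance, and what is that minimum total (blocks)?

α, total 3170 blocks

Total weighted distance at each candidate:
  β (9, 0): total = 3630
  γ (4, 0): total = 4040
  δ (20, 0): total = 4140
  α (2, 13): total = 3170
Minimum is at α with total 3170 blocks.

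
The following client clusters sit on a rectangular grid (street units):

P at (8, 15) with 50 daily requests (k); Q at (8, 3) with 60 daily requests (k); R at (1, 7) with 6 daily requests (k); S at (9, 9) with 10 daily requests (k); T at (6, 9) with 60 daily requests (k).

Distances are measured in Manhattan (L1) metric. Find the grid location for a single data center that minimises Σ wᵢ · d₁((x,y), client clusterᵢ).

Manhattan distance separates: Σwᵢ(|x−xᵢ|+|y−yᵢ|) = Σwᵢ|x−xᵢ| + Σwᵢ|y−yᵢ|, so x and y are optimised independently as 1-D weighted medians.
Total weight W = 186; half = 93.
x-coordinate, sorted with cumulative weight:
  x=1 (R, w=6) cum 6
  x=6 (T, w=60) cum 66
  x=8 (P, w=50) cum 116  ← median
  x=8 (Q, w=60) cum 176
  x=9 (S, w=10) cum 186
⇒ x* = 8
y-coordinate, sorted with cumulative weight:
  y=3 (Q, w=60) cum 60
  y=7 (R, w=6) cum 66
  y=9 (S, w=10) cum 76
  y=9 (T, w=60) cum 136  ← median
  y=15 (P, w=50) cum 186
⇒ y* = 9

(8, 9)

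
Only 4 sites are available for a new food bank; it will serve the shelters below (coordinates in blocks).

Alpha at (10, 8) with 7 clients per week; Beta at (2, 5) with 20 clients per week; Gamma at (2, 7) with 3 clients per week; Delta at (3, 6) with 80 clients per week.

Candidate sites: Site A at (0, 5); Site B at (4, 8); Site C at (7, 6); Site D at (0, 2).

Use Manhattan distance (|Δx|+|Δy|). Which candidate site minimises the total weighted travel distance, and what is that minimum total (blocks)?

Total weighted distance at each candidate:
  Site A (0, 5): total = 463
  Site B (4, 8): total = 391
  Site C (7, 6): total = 493
  Site D (0, 2): total = 793
Minimum is at Site B with total 391 blocks.

Site B, total 391 blocks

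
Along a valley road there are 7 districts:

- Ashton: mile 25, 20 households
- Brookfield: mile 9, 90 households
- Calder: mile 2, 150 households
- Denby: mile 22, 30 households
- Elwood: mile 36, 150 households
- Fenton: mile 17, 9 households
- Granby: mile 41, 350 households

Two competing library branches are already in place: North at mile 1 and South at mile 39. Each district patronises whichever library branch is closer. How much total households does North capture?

The indifferent point is the midpoint (1+39)/2 = 20; districts left of it (closer to North at 1) go to North, those right go to South.
  Calder at 2 (w=150) → North
  Brookfield at 9 (w=90) → North
  Fenton at 17 (w=9) → North
  Denby at 22 (w=30) → South
  Ashton at 25 (w=20) → South
  Elwood at 36 (w=150) → South
  Granby at 41 (w=350) → South
North captures 249; South captures 550.

249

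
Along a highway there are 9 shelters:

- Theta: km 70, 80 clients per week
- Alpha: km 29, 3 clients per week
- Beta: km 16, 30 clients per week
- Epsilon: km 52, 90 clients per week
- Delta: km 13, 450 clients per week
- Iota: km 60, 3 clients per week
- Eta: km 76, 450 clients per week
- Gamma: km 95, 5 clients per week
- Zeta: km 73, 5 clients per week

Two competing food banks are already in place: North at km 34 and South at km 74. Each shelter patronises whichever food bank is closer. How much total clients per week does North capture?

573

The indifferent point is the midpoint (34+74)/2 = 54; shelters left of it (closer to North at 34) go to North, those right go to South.
  Delta at 13 (w=450) → North
  Beta at 16 (w=30) → North
  Alpha at 29 (w=3) → North
  Epsilon at 52 (w=90) → North
  Iota at 60 (w=3) → South
  Theta at 70 (w=80) → South
  Zeta at 73 (w=5) → South
  Eta at 76 (w=450) → South
  Gamma at 95 (w=5) → South
North captures 573; South captures 543.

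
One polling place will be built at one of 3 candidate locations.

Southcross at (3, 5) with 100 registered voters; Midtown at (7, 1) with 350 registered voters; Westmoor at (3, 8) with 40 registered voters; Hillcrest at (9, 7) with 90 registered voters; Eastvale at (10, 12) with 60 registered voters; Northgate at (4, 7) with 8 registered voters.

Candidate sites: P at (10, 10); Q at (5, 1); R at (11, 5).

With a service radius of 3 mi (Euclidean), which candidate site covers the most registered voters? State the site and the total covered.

Coverage radius r = 3 mi; a point is covered iff (Δx)²+(Δy)² ≤ 3² = 9.
  P (10, 10): covers {Eastvale} → 60
  Q (5, 1): covers {Midtown} → 350
  R (11, 5): covers {Hillcrest} → 90
Maximum coverage at Q: 350 registered voters.

Q, covering 350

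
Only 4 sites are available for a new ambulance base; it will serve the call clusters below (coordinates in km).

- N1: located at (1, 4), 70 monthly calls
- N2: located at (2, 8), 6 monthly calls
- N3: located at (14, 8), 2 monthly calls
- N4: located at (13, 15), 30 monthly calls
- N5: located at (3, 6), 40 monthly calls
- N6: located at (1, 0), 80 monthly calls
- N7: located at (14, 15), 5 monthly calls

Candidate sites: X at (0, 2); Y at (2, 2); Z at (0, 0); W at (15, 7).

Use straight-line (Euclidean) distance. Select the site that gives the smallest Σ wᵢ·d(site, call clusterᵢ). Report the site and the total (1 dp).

Y, total 1162.5 km

Total weighted distance at each candidate:
  X (0, 2): total = 1250.9
  Y (2, 2): total = 1162.5
  Z (0, 0): total = 1416.7
  W (15, 7): total = 3104.9
Minimum is at Y with total 1162.5 km.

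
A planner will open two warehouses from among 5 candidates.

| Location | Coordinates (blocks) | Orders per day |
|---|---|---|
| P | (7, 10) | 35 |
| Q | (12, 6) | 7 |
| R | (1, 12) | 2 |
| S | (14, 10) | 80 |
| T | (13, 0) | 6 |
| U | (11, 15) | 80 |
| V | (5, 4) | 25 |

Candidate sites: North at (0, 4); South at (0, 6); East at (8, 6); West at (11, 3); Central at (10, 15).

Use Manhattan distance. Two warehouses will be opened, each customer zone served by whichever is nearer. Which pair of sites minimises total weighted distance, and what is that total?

Evaluate every pair (each demand assigned to the nearer of the two):
  {East, Central}: total = 1218
  {West, Central}: total = 1337
  {North, Central}: total = 1402
  {South, Central}: total = 1454
  {East, West}: total = 2144
  {South, East}: total = 2168
  {North, East}: total = 2172
  {North, West}: total = 2346
  {South, West}: total = 2392
  {North, South}: total = 3750
Best pair: {East, Central} with total 1218.

{East, Central}, total 1218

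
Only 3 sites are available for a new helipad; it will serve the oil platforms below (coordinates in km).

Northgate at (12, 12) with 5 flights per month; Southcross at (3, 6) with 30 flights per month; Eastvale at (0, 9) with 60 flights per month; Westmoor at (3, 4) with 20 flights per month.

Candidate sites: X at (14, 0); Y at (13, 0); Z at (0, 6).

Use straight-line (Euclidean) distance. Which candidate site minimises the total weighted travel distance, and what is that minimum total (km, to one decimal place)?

Z, total 409.2 km

Total weighted distance at each candidate:
  X (14, 0): total = 1669.4
  Y (13, 0): total = 1574.2
  Z (0, 6): total = 409.2
Minimum is at Z with total 409.2 km.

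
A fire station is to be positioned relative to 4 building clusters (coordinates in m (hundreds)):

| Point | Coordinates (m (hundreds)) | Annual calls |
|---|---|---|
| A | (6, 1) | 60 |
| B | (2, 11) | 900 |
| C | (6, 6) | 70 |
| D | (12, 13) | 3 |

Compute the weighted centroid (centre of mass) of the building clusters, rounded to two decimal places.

The minimiser of Σwᵢ‖p−pᵢ‖² is the weighted centroid p* = (Σwᵢpᵢ)/(Σwᵢ).
Σwᵢ = 1033.
Σwᵢxᵢ = 60·6 + 900·2 + 70·6 + 3·12 = 2616.
Σwᵢyᵢ = 60·1 + 900·11 + 70·6 + 3·13 = 10419.
x* = 2616/1033 = 2.53, y* = 10419/1033 = 10.09.

(2.53, 10.09)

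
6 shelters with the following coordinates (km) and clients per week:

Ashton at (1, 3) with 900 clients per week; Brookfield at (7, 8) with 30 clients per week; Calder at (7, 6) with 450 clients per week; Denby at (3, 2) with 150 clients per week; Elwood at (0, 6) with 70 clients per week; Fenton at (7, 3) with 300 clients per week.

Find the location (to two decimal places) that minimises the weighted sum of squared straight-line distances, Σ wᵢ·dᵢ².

The minimiser of Σwᵢ‖p−pᵢ‖² is the weighted centroid p* = (Σwᵢpᵢ)/(Σwᵢ).
Σwᵢ = 1900.
Σwᵢxᵢ = 900·1 + 30·7 + 450·7 + 150·3 + 70·0 + 300·7 = 6810.
Σwᵢyᵢ = 900·3 + 30·8 + 450·6 + 150·2 + 70·6 + 300·3 = 7260.
x* = 6810/1900 = 3.58, y* = 7260/1900 = 3.82.

(3.58, 3.82)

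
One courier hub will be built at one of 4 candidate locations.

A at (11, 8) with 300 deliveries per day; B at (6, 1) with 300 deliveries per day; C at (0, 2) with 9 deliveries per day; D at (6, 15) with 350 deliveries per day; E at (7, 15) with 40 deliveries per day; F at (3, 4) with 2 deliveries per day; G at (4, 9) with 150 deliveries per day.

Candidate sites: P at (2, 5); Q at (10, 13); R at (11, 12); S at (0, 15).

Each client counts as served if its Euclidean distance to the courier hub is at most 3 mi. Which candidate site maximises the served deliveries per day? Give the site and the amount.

P, covering 2

Coverage radius r = 3 mi; a point is covered iff (Δx)²+(Δy)² ≤ 3² = 9.
  P (2, 5): covers {F} → 2
  Q (10, 13): covers {none} → 0
  R (11, 12): covers {none} → 0
  S (0, 15): covers {none} → 0
Maximum coverage at P: 2 deliveries per day.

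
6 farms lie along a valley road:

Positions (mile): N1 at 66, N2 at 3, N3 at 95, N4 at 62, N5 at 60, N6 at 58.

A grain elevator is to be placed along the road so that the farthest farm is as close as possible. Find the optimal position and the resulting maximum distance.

The 1-center on a line is the midpoint of the two extreme points: leftmost at 3, rightmost at 95.
Optimal location = (3 + 95)/2 = 49; maximum distance = (95 − 3)/2 = 46.

location 49, max distance 46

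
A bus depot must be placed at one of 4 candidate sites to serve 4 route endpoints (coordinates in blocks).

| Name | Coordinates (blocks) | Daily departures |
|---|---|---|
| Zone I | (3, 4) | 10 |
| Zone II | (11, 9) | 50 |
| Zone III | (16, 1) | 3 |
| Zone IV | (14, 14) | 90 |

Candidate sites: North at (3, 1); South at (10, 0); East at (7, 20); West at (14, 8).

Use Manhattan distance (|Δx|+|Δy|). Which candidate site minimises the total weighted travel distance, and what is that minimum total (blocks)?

West, total 917 blocks

Total weighted distance at each candidate:
  North (3, 1): total = 3029
  South (10, 0): total = 2251
  East (7, 20): total = 2204
  West (14, 8): total = 917
Minimum is at West with total 917 blocks.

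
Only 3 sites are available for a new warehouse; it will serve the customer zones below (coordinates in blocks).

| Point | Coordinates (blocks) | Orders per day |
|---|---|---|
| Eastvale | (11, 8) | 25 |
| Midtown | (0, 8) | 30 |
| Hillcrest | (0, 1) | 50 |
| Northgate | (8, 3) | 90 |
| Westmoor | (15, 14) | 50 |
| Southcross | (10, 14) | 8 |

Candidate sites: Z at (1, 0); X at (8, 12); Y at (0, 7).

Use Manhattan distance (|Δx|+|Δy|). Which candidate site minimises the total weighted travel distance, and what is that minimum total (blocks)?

X, total 2777 blocks

Total weighted distance at each candidate:
  Z (1, 0): total = 3304
  X (8, 12): total = 2777
  Y (0, 7): total = 2946
Minimum is at X with total 2777 blocks.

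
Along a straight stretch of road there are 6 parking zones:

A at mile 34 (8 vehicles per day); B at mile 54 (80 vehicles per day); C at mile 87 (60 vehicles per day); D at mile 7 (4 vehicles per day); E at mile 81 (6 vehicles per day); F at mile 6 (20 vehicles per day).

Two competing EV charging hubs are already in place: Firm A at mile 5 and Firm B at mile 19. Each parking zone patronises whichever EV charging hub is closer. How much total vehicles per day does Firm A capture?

The indifferent point is the midpoint (5+19)/2 = 12; parking zones left of it (closer to Firm A at 5) go to Firm A, those right go to Firm B.
  F at 6 (w=20) → Firm A
  D at 7 (w=4) → Firm A
  A at 34 (w=8) → Firm B
  B at 54 (w=80) → Firm B
  E at 81 (w=6) → Firm B
  C at 87 (w=60) → Firm B
Firm A captures 24; Firm B captures 154.

24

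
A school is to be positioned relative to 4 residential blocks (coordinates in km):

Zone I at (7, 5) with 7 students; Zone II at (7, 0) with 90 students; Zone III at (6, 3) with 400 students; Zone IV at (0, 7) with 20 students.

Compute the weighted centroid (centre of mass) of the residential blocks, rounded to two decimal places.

(5.96, 2.66)

The minimiser of Σwᵢ‖p−pᵢ‖² is the weighted centroid p* = (Σwᵢpᵢ)/(Σwᵢ).
Σwᵢ = 517.
Σwᵢxᵢ = 7·7 + 90·7 + 400·6 + 20·0 = 3079.
Σwᵢyᵢ = 7·5 + 90·0 + 400·3 + 20·7 = 1375.
x* = 3079/517 = 5.96, y* = 1375/517 = 2.66.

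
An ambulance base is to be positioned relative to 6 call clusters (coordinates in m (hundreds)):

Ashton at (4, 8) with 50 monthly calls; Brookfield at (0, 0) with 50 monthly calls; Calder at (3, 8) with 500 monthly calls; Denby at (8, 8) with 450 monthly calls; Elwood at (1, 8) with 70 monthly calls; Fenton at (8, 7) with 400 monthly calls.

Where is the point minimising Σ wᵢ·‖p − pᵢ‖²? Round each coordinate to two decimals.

(5.64, 7.47)

The minimiser of Σwᵢ‖p−pᵢ‖² is the weighted centroid p* = (Σwᵢpᵢ)/(Σwᵢ).
Σwᵢ = 1520.
Σwᵢxᵢ = 50·4 + 50·0 + 500·3 + 450·8 + 70·1 + 400·8 = 8570.
Σwᵢyᵢ = 50·8 + 50·0 + 500·8 + 450·8 + 70·8 + 400·7 = 11360.
x* = 8570/1520 = 5.64, y* = 11360/1520 = 7.47.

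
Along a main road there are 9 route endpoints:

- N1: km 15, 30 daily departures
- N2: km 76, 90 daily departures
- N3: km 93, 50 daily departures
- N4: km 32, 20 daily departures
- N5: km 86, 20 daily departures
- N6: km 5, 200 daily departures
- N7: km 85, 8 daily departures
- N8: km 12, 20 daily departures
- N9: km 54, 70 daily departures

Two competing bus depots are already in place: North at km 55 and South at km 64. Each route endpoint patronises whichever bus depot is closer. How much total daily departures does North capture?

340

The indifferent point is the midpoint (55+64)/2 = 59.5; route endpoints left of it (closer to North at 55) go to North, those right go to South.
  N6 at 5 (w=200) → North
  N8 at 12 (w=20) → North
  N1 at 15 (w=30) → North
  N4 at 32 (w=20) → North
  N9 at 54 (w=70) → North
  N2 at 76 (w=90) → South
  N7 at 85 (w=8) → South
  N5 at 86 (w=20) → South
  N3 at 93 (w=50) → South
North captures 340; South captures 168.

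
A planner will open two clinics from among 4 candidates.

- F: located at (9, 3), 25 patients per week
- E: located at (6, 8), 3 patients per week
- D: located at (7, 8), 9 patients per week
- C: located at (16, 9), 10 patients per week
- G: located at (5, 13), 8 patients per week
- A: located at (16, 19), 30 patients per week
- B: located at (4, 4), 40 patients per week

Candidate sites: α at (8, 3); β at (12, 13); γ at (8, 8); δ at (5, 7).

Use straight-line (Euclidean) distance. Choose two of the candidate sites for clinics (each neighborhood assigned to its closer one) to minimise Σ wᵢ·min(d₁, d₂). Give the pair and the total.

{α, β}, total 580.9

Evaluate every pair (each demand assigned to the nearer of the two):
  {α, β}: total = 580.9
  {β, δ}: total = 613.2
  {β, γ}: total = 688.3
  {α, γ}: total = 740.2
  {γ, δ}: total = 802.5
  {α, δ}: total = 812.2
Best pair: {α, β} with total 580.9.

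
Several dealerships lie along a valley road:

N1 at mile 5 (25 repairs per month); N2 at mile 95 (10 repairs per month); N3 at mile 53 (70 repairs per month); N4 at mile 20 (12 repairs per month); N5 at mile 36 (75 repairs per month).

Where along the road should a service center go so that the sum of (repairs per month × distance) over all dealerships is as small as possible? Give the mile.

For a sum of weighted absolute distances on a line, the optimum is the weighted median (not the mean). Total weight W = 192; half-weight = 96.
Sort by position and accumulate weight:
  mile 5 (N1, w=25) → cum 25
  mile 20 (N4, w=12) → cum 37
  mile 36 (N5, w=75) → cum 112  ≥ 96 → median here
  mile 53 (N3, w=70) → cum 182
  mile 95 (N2, w=10) → cum 192
Optimal location: mile 36.

x = 36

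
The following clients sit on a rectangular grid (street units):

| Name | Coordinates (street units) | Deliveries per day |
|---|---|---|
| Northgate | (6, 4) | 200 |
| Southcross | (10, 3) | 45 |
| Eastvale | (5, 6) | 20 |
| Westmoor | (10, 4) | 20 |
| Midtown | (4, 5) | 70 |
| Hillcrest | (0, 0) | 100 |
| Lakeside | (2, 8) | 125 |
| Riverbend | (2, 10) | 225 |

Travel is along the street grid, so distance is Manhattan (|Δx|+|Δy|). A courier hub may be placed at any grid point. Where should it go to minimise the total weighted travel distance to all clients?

Manhattan distance separates: Σwᵢ(|x−xᵢ|+|y−yᵢ|) = Σwᵢ|x−xᵢ| + Σwᵢ|y−yᵢ|, so x and y are optimised independently as 1-D weighted medians.
Total weight W = 805; half = 402.5.
x-coordinate, sorted with cumulative weight:
  x=0 (Hillcrest, w=100) cum 100
  x=2 (Lakeside, w=125) cum 225
  x=2 (Riverbend, w=225) cum 450  ← median
  x=4 (Midtown, w=70) cum 520
  x=5 (Eastvale, w=20) cum 540
  x=6 (Northgate, w=200) cum 740
  x=10 (Southcross, w=45) cum 785
  x=10 (Westmoor, w=20) cum 805
⇒ x* = 2
y-coordinate, sorted with cumulative weight:
  y=0 (Hillcrest, w=100) cum 100
  y=3 (Southcross, w=45) cum 145
  y=4 (Northgate, w=200) cum 345
  y=4 (Westmoor, w=20) cum 365
  y=5 (Midtown, w=70) cum 435  ← median
  y=6 (Eastvale, w=20) cum 455
  y=8 (Lakeside, w=125) cum 580
  y=10 (Riverbend, w=225) cum 805
⇒ y* = 5

(2, 5)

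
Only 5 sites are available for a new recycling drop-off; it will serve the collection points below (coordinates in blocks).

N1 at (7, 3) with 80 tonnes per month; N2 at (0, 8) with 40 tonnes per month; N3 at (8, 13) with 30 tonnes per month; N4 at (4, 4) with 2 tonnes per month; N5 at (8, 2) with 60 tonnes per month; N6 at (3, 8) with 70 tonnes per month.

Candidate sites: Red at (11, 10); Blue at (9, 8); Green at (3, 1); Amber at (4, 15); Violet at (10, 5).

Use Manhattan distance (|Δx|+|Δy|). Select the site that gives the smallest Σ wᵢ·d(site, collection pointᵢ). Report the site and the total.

Blue, total 1958 blocks

Total weighted distance at each candidate:
  Red (11, 10): total = 2966
  Blue (9, 8): total = 1958
  Green (3, 1): total = 2248
  Amber (4, 15): total = 3422
  Violet (10, 5): total = 2234
Minimum is at Blue with total 1958 blocks.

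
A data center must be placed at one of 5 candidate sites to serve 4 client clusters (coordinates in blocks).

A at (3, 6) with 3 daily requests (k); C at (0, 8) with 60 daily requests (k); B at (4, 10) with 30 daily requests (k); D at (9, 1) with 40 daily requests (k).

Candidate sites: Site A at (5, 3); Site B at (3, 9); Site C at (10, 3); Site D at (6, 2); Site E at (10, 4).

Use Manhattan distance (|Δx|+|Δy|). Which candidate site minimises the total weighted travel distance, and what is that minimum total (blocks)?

Total weighted distance at each candidate:
  Site A (5, 3): total = 1095
  Site B (3, 9): total = 869
  Site C (10, 3): total = 1440
  Site D (6, 2): total = 1201
  Site E (10, 4): total = 1387
Minimum is at Site B with total 869 blocks.

Site B, total 869 blocks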